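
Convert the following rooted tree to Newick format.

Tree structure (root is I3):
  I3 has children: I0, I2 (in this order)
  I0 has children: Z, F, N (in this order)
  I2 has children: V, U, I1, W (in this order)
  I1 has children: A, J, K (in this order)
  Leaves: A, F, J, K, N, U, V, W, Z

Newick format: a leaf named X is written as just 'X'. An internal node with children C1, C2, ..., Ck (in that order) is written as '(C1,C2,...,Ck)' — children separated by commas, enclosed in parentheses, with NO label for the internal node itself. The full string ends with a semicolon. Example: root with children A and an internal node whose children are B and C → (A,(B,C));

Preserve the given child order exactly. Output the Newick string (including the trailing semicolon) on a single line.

Answer: ((Z,F,N),(V,U,(A,J,K),W));

Derivation:
internal I3 with children ['I0', 'I2']
  internal I0 with children ['Z', 'F', 'N']
    leaf 'Z' → 'Z'
    leaf 'F' → 'F'
    leaf 'N' → 'N'
  → '(Z,F,N)'
  internal I2 with children ['V', 'U', 'I1', 'W']
    leaf 'V' → 'V'
    leaf 'U' → 'U'
    internal I1 with children ['A', 'J', 'K']
      leaf 'A' → 'A'
      leaf 'J' → 'J'
      leaf 'K' → 'K'
    → '(A,J,K)'
    leaf 'W' → 'W'
  → '(V,U,(A,J,K),W)'
→ '((Z,F,N),(V,U,(A,J,K),W))'
Final: ((Z,F,N),(V,U,(A,J,K),W));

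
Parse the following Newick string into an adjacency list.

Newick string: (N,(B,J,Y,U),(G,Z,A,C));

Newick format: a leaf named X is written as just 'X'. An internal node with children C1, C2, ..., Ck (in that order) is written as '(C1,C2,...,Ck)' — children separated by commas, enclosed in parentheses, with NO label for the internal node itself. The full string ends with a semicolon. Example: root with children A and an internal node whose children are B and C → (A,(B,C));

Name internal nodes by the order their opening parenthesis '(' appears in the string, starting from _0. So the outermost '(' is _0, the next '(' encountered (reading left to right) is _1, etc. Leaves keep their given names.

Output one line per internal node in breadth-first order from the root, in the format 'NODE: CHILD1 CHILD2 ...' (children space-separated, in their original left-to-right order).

Answer: _0: N _1 _2
_1: B J Y U
_2: G Z A C

Derivation:
Input: (N,(B,J,Y,U),(G,Z,A,C));
Scanning left-to-right, naming '(' by encounter order:
  pos 0: '(' -> open internal node _0 (depth 1)
  pos 3: '(' -> open internal node _1 (depth 2)
  pos 11: ')' -> close internal node _1 (now at depth 1)
  pos 13: '(' -> open internal node _2 (depth 2)
  pos 21: ')' -> close internal node _2 (now at depth 1)
  pos 22: ')' -> close internal node _0 (now at depth 0)
Total internal nodes: 3
BFS adjacency from root:
  _0: N _1 _2
  _1: B J Y U
  _2: G Z A C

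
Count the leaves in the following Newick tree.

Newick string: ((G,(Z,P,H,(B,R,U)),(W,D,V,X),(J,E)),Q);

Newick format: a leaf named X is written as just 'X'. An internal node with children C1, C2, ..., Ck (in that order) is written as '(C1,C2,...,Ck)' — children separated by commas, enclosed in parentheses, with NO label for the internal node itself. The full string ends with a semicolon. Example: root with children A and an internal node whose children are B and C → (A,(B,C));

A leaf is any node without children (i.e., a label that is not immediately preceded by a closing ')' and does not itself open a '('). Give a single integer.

Answer: 14

Derivation:
Newick: ((G,(Z,P,H,(B,R,U)),(W,D,V,X),(J,E)),Q);
Scan left-to-right; a leaf is any maximal label run not followed by '(':
  pos 2: leaf 'G' → count = 1
  pos 5: leaf 'Z' → count = 2
  pos 7: leaf 'P' → count = 3
  pos 9: leaf 'H' → count = 4
  pos 12: leaf 'B' → count = 5
  pos 14: leaf 'R' → count = 6
  pos 16: leaf 'U' → count = 7
  pos 21: leaf 'W' → count = 8
  pos 23: leaf 'D' → count = 9
  pos 25: leaf 'V' → count = 10
  pos 27: leaf 'X' → count = 11
  pos 31: leaf 'J' → count = 12
  pos 33: leaf 'E' → count = 13
  pos 37: leaf 'Q' → count = 14
Total leaves: 14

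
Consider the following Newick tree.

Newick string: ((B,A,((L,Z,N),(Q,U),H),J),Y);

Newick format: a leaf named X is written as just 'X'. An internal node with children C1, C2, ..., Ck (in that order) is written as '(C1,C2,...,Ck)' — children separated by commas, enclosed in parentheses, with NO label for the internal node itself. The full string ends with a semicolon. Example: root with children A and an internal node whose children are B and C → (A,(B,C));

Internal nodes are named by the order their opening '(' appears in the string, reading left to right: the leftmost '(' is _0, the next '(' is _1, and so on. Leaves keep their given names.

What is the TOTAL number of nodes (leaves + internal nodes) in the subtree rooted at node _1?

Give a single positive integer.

Newick: ((B,A,((L,Z,N),(Q,U),H),J),Y);
Locate _1: it is the '(' at position 1 (the 2nd '(' reading left to right).
Query: subtree rooted at _1
_1: subtree_size = 1 + 12
  B: subtree_size = 1 + 0
  A: subtree_size = 1 + 0
  _2: subtree_size = 1 + 8
    _3: subtree_size = 1 + 3
      L: subtree_size = 1 + 0
      Z: subtree_size = 1 + 0
      N: subtree_size = 1 + 0
    _4: subtree_size = 1 + 2
      Q: subtree_size = 1 + 0
      U: subtree_size = 1 + 0
    H: subtree_size = 1 + 0
  J: subtree_size = 1 + 0
Total subtree size of _1: 13

Answer: 13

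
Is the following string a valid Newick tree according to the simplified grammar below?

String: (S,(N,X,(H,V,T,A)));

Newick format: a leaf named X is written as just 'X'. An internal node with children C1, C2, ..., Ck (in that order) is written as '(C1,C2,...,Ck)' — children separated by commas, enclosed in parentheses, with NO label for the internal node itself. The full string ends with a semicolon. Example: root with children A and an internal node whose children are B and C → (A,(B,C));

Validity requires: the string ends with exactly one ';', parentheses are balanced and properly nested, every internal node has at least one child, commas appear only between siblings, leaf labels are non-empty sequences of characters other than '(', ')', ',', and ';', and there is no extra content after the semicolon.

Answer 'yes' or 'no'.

Answer: yes

Derivation:
Input: (S,(N,X,(H,V,T,A)));
Paren balance: 3 '(' vs 3 ')' OK
Ends with single ';': True
Full parse: OK
Valid: True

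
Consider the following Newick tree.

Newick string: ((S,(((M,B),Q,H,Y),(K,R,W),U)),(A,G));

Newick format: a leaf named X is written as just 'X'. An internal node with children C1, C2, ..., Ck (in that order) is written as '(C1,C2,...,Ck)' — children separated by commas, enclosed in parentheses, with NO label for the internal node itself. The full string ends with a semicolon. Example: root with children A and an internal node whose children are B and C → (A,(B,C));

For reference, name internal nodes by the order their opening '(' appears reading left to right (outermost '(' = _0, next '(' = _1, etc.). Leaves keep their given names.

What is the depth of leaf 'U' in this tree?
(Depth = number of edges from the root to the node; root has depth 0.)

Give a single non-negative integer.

Answer: 3

Derivation:
Newick: ((S,(((M,B),Q,H,Y),(K,R,W),U)),(A,G));
Naming internals by '(' encounter order: outermost '(' = _0, next = _1, ...
Query node: U
Path from root: _0 -> _1 -> _2 -> U
Depth of U: 3 (number of edges from root)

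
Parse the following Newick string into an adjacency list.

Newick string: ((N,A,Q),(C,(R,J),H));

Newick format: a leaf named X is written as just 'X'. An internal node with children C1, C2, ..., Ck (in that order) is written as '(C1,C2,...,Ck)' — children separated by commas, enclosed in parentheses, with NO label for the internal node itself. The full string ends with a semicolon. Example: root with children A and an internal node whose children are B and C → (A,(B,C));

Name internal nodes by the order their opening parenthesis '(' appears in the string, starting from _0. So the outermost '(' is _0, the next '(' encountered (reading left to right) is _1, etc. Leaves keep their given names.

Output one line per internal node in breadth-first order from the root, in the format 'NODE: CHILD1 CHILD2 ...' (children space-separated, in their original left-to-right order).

Answer: _0: _1 _2
_1: N A Q
_2: C _3 H
_3: R J

Derivation:
Input: ((N,A,Q),(C,(R,J),H));
Scanning left-to-right, naming '(' by encounter order:
  pos 0: '(' -> open internal node _0 (depth 1)
  pos 1: '(' -> open internal node _1 (depth 2)
  pos 7: ')' -> close internal node _1 (now at depth 1)
  pos 9: '(' -> open internal node _2 (depth 2)
  pos 12: '(' -> open internal node _3 (depth 3)
  pos 16: ')' -> close internal node _3 (now at depth 2)
  pos 19: ')' -> close internal node _2 (now at depth 1)
  pos 20: ')' -> close internal node _0 (now at depth 0)
Total internal nodes: 4
BFS adjacency from root:
  _0: _1 _2
  _1: N A Q
  _2: C _3 H
  _3: R J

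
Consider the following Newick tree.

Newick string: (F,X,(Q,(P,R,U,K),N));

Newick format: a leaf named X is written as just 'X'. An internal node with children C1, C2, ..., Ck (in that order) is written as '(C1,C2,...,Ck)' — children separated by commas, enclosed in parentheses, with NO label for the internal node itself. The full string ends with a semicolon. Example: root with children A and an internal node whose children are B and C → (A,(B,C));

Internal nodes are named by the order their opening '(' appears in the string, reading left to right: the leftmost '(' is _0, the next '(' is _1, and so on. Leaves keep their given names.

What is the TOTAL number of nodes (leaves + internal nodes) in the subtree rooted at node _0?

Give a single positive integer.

Newick: (F,X,(Q,(P,R,U,K),N));
Locate _0: it is the '(' at position 0 (the 1st '(' reading left to right).
Query: subtree rooted at _0
_0: subtree_size = 1 + 10
  F: subtree_size = 1 + 0
  X: subtree_size = 1 + 0
  _1: subtree_size = 1 + 7
    Q: subtree_size = 1 + 0
    _2: subtree_size = 1 + 4
      P: subtree_size = 1 + 0
      R: subtree_size = 1 + 0
      U: subtree_size = 1 + 0
      K: subtree_size = 1 + 0
    N: subtree_size = 1 + 0
Total subtree size of _0: 11

Answer: 11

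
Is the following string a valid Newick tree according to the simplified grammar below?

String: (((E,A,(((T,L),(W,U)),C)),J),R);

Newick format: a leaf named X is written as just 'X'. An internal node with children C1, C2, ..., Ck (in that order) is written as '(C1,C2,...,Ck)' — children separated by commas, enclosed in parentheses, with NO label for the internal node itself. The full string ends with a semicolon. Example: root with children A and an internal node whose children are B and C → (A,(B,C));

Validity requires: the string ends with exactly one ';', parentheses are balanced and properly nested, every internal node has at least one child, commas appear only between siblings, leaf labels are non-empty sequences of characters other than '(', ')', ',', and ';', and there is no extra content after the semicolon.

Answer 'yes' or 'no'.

Input: (((E,A,(((T,L),(W,U)),C)),J),R);
Paren balance: 7 '(' vs 7 ')' OK
Ends with single ';': True
Full parse: OK
Valid: True

Answer: yes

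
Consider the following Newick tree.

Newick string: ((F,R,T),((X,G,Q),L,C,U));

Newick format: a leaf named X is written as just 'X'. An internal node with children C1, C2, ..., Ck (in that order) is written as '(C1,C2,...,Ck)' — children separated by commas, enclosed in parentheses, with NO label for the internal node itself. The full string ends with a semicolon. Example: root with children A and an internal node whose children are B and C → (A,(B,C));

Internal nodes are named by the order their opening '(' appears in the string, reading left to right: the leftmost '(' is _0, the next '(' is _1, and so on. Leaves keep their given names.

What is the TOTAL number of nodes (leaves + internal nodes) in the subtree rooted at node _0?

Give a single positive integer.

Newick: ((F,R,T),((X,G,Q),L,C,U));
Locate _0: it is the '(' at position 0 (the 1st '(' reading left to right).
Query: subtree rooted at _0
_0: subtree_size = 1 + 12
  _1: subtree_size = 1 + 3
    F: subtree_size = 1 + 0
    R: subtree_size = 1 + 0
    T: subtree_size = 1 + 0
  _2: subtree_size = 1 + 7
    _3: subtree_size = 1 + 3
      X: subtree_size = 1 + 0
      G: subtree_size = 1 + 0
      Q: subtree_size = 1 + 0
    L: subtree_size = 1 + 0
    C: subtree_size = 1 + 0
    U: subtree_size = 1 + 0
Total subtree size of _0: 13

Answer: 13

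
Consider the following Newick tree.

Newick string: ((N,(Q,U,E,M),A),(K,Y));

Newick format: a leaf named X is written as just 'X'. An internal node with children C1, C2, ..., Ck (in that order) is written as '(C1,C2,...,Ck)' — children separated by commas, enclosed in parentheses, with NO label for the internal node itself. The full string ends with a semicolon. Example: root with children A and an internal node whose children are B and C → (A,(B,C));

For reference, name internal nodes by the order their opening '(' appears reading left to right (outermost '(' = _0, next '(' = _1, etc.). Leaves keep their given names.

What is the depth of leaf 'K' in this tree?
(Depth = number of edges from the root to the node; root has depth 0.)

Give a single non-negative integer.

Newick: ((N,(Q,U,E,M),A),(K,Y));
Naming internals by '(' encounter order: outermost '(' = _0, next = _1, ...
Query node: K
Path from root: _0 -> _3 -> K
Depth of K: 2 (number of edges from root)

Answer: 2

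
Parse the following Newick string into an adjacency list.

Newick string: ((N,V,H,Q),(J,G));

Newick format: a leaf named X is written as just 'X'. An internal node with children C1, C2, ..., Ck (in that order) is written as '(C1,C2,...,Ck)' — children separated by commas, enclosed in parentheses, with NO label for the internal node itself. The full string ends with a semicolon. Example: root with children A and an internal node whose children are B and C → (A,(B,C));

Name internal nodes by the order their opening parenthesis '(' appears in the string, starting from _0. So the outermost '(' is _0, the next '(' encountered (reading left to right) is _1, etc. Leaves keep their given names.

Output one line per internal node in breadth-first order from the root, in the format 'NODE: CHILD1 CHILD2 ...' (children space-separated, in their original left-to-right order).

Answer: _0: _1 _2
_1: N V H Q
_2: J G

Derivation:
Input: ((N,V,H,Q),(J,G));
Scanning left-to-right, naming '(' by encounter order:
  pos 0: '(' -> open internal node _0 (depth 1)
  pos 1: '(' -> open internal node _1 (depth 2)
  pos 9: ')' -> close internal node _1 (now at depth 1)
  pos 11: '(' -> open internal node _2 (depth 2)
  pos 15: ')' -> close internal node _2 (now at depth 1)
  pos 16: ')' -> close internal node _0 (now at depth 0)
Total internal nodes: 3
BFS adjacency from root:
  _0: _1 _2
  _1: N V H Q
  _2: J G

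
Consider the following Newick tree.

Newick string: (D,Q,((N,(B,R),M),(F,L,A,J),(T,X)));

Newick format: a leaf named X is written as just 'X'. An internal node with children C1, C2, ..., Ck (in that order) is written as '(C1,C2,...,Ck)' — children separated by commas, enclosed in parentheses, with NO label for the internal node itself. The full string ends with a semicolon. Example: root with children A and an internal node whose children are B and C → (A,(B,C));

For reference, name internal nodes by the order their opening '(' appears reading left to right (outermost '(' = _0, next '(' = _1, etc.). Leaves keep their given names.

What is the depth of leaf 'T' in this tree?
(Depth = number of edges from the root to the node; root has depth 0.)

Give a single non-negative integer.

Answer: 3

Derivation:
Newick: (D,Q,((N,(B,R),M),(F,L,A,J),(T,X)));
Naming internals by '(' encounter order: outermost '(' = _0, next = _1, ...
Query node: T
Path from root: _0 -> _1 -> _5 -> T
Depth of T: 3 (number of edges from root)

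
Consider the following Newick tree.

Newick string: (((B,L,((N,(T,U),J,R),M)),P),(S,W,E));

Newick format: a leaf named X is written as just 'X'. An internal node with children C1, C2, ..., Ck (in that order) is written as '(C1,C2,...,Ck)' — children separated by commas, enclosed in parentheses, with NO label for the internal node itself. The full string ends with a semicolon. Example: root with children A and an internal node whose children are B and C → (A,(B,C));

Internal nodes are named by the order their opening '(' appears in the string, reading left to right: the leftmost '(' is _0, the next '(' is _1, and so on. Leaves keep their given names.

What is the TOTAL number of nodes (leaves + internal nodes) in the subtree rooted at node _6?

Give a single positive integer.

Newick: (((B,L,((N,(T,U),J,R),M)),P),(S,W,E));
Locate _6: it is the '(' at position 29 (the 7th '(' reading left to right).
Query: subtree rooted at _6
_6: subtree_size = 1 + 3
  S: subtree_size = 1 + 0
  W: subtree_size = 1 + 0
  E: subtree_size = 1 + 0
Total subtree size of _6: 4

Answer: 4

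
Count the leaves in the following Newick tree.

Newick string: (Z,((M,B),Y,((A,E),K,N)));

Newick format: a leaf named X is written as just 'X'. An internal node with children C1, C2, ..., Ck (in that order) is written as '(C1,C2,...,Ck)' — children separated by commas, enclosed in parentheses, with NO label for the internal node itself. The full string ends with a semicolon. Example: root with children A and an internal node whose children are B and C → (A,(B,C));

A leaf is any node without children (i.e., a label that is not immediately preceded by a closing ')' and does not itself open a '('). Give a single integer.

Answer: 8

Derivation:
Newick: (Z,((M,B),Y,((A,E),K,N)));
Scan left-to-right; a leaf is any maximal label run not followed by '(':
  pos 1: leaf 'Z' → count = 1
  pos 5: leaf 'M' → count = 2
  pos 7: leaf 'B' → count = 3
  pos 10: leaf 'Y' → count = 4
  pos 14: leaf 'A' → count = 5
  pos 16: leaf 'E' → count = 6
  pos 19: leaf 'K' → count = 7
  pos 21: leaf 'N' → count = 8
Total leaves: 8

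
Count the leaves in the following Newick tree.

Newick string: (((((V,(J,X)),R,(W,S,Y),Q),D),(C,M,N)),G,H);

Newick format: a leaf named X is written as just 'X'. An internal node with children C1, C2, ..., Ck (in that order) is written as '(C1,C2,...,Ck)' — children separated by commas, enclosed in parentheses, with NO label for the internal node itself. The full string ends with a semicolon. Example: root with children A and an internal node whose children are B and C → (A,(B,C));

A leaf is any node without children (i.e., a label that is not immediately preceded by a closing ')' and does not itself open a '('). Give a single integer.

Answer: 14

Derivation:
Newick: (((((V,(J,X)),R,(W,S,Y),Q),D),(C,M,N)),G,H);
Scan left-to-right; a leaf is any maximal label run not followed by '(':
  pos 5: leaf 'V' → count = 1
  pos 8: leaf 'J' → count = 2
  pos 10: leaf 'X' → count = 3
  pos 14: leaf 'R' → count = 4
  pos 17: leaf 'W' → count = 5
  pos 19: leaf 'S' → count = 6
  pos 21: leaf 'Y' → count = 7
  pos 24: leaf 'Q' → count = 8
  pos 27: leaf 'D' → count = 9
  pos 31: leaf 'C' → count = 10
  pos 33: leaf 'M' → count = 11
  pos 35: leaf 'N' → count = 12
  pos 39: leaf 'G' → count = 13
  pos 41: leaf 'H' → count = 14
Total leaves: 14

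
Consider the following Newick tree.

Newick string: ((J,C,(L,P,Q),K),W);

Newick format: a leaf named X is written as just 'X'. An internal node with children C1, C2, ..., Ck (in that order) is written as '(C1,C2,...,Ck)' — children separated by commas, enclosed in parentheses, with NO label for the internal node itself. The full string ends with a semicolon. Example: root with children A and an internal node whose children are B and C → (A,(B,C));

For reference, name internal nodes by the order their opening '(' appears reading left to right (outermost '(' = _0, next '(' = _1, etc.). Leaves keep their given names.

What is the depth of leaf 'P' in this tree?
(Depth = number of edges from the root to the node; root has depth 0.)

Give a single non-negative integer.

Answer: 3

Derivation:
Newick: ((J,C,(L,P,Q),K),W);
Naming internals by '(' encounter order: outermost '(' = _0, next = _1, ...
Query node: P
Path from root: _0 -> _1 -> _2 -> P
Depth of P: 3 (number of edges from root)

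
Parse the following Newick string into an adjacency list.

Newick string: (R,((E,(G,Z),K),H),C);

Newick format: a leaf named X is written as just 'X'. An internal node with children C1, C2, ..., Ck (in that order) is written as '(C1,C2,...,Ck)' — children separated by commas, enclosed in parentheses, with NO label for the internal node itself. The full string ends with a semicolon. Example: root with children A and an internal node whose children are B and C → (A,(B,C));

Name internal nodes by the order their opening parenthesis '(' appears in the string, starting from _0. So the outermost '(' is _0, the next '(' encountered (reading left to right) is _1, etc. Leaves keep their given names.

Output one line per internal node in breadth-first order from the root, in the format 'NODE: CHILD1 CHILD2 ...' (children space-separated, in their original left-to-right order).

Input: (R,((E,(G,Z),K),H),C);
Scanning left-to-right, naming '(' by encounter order:
  pos 0: '(' -> open internal node _0 (depth 1)
  pos 3: '(' -> open internal node _1 (depth 2)
  pos 4: '(' -> open internal node _2 (depth 3)
  pos 7: '(' -> open internal node _3 (depth 4)
  pos 11: ')' -> close internal node _3 (now at depth 3)
  pos 14: ')' -> close internal node _2 (now at depth 2)
  pos 17: ')' -> close internal node _1 (now at depth 1)
  pos 20: ')' -> close internal node _0 (now at depth 0)
Total internal nodes: 4
BFS adjacency from root:
  _0: R _1 C
  _1: _2 H
  _2: E _3 K
  _3: G Z

Answer: _0: R _1 C
_1: _2 H
_2: E _3 K
_3: G Z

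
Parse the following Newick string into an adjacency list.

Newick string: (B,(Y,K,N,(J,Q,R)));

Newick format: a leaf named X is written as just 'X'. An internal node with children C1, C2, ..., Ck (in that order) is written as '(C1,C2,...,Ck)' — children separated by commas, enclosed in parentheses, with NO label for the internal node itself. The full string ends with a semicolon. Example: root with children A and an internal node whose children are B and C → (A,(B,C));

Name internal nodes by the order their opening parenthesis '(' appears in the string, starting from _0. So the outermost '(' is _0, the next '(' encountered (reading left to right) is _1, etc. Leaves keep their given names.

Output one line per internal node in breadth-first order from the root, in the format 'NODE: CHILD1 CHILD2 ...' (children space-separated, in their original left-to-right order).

Input: (B,(Y,K,N,(J,Q,R)));
Scanning left-to-right, naming '(' by encounter order:
  pos 0: '(' -> open internal node _0 (depth 1)
  pos 3: '(' -> open internal node _1 (depth 2)
  pos 10: '(' -> open internal node _2 (depth 3)
  pos 16: ')' -> close internal node _2 (now at depth 2)
  pos 17: ')' -> close internal node _1 (now at depth 1)
  pos 18: ')' -> close internal node _0 (now at depth 0)
Total internal nodes: 3
BFS adjacency from root:
  _0: B _1
  _1: Y K N _2
  _2: J Q R

Answer: _0: B _1
_1: Y K N _2
_2: J Q R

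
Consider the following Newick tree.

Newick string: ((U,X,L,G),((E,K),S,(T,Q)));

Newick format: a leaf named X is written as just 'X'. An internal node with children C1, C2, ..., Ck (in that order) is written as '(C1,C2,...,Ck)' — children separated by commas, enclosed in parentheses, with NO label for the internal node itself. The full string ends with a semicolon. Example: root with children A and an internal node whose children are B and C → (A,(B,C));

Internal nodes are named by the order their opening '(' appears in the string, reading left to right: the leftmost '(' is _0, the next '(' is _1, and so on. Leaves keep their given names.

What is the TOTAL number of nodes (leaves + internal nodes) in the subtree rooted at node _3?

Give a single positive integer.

Answer: 3

Derivation:
Newick: ((U,X,L,G),((E,K),S,(T,Q)));
Locate _3: it is the '(' at position 12 (the 4th '(' reading left to right).
Query: subtree rooted at _3
_3: subtree_size = 1 + 2
  E: subtree_size = 1 + 0
  K: subtree_size = 1 + 0
Total subtree size of _3: 3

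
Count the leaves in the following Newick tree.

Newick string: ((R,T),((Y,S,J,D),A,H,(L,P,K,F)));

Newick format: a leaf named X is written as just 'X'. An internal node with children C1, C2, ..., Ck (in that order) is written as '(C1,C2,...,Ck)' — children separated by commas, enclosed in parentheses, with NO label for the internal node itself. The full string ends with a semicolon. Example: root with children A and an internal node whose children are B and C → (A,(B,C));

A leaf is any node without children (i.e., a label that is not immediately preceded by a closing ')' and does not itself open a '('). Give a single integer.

Newick: ((R,T),((Y,S,J,D),A,H,(L,P,K,F)));
Scan left-to-right; a leaf is any maximal label run not followed by '(':
  pos 2: leaf 'R' → count = 1
  pos 4: leaf 'T' → count = 2
  pos 9: leaf 'Y' → count = 3
  pos 11: leaf 'S' → count = 4
  pos 13: leaf 'J' → count = 5
  pos 15: leaf 'D' → count = 6
  pos 18: leaf 'A' → count = 7
  pos 20: leaf 'H' → count = 8
  pos 23: leaf 'L' → count = 9
  pos 25: leaf 'P' → count = 10
  pos 27: leaf 'K' → count = 11
  pos 29: leaf 'F' → count = 12
Total leaves: 12

Answer: 12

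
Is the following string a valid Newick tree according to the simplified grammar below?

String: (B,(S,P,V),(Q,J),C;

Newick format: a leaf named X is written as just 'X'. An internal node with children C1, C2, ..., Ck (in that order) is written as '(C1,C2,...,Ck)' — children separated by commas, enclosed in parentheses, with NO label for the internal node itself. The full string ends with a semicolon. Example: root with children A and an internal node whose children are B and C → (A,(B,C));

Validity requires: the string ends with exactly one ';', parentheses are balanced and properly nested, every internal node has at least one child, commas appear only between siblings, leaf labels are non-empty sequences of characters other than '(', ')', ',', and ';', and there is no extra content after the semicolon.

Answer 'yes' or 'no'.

Input: (B,(S,P,V),(Q,J),C;
Paren balance: 3 '(' vs 2 ')' MISMATCH
Ends with single ';': True
Full parse: FAILS (expected , or ) at pos 18)
Valid: False

Answer: no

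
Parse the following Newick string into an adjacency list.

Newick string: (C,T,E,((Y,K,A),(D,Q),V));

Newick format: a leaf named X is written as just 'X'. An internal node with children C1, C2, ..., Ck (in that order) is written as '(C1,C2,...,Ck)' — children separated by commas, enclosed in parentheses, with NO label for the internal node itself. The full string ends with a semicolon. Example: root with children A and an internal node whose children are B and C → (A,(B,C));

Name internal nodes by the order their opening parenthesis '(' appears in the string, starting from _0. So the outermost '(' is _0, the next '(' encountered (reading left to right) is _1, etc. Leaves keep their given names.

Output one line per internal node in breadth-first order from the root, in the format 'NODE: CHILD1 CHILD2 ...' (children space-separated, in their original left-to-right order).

Answer: _0: C T E _1
_1: _2 _3 V
_2: Y K A
_3: D Q

Derivation:
Input: (C,T,E,((Y,K,A),(D,Q),V));
Scanning left-to-right, naming '(' by encounter order:
  pos 0: '(' -> open internal node _0 (depth 1)
  pos 7: '(' -> open internal node _1 (depth 2)
  pos 8: '(' -> open internal node _2 (depth 3)
  pos 14: ')' -> close internal node _2 (now at depth 2)
  pos 16: '(' -> open internal node _3 (depth 3)
  pos 20: ')' -> close internal node _3 (now at depth 2)
  pos 23: ')' -> close internal node _1 (now at depth 1)
  pos 24: ')' -> close internal node _0 (now at depth 0)
Total internal nodes: 4
BFS adjacency from root:
  _0: C T E _1
  _1: _2 _3 V
  _2: Y K A
  _3: D Q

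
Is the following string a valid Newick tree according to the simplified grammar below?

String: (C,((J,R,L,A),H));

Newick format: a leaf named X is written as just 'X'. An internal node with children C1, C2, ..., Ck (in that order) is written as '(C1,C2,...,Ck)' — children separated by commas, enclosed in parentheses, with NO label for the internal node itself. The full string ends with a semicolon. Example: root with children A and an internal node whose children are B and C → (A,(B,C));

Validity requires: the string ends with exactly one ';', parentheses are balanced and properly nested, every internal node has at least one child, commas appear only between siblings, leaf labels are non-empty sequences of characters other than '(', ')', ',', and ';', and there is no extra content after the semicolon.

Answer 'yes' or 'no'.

Answer: yes

Derivation:
Input: (C,((J,R,L,A),H));
Paren balance: 3 '(' vs 3 ')' OK
Ends with single ';': True
Full parse: OK
Valid: True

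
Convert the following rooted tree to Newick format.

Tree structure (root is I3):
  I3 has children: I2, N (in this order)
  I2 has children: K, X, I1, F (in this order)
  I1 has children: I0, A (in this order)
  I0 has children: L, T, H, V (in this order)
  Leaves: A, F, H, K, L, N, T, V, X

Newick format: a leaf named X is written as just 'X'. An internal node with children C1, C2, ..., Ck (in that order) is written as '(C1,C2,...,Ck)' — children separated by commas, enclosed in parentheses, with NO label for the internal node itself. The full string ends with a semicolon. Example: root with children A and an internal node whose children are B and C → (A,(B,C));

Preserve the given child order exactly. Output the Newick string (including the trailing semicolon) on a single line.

Answer: ((K,X,((L,T,H,V),A),F),N);

Derivation:
internal I3 with children ['I2', 'N']
  internal I2 with children ['K', 'X', 'I1', 'F']
    leaf 'K' → 'K'
    leaf 'X' → 'X'
    internal I1 with children ['I0', 'A']
      internal I0 with children ['L', 'T', 'H', 'V']
        leaf 'L' → 'L'
        leaf 'T' → 'T'
        leaf 'H' → 'H'
        leaf 'V' → 'V'
      → '(L,T,H,V)'
      leaf 'A' → 'A'
    → '((L,T,H,V),A)'
    leaf 'F' → 'F'
  → '(K,X,((L,T,H,V),A),F)'
  leaf 'N' → 'N'
→ '((K,X,((L,T,H,V),A),F),N)'
Final: ((K,X,((L,T,H,V),A),F),N);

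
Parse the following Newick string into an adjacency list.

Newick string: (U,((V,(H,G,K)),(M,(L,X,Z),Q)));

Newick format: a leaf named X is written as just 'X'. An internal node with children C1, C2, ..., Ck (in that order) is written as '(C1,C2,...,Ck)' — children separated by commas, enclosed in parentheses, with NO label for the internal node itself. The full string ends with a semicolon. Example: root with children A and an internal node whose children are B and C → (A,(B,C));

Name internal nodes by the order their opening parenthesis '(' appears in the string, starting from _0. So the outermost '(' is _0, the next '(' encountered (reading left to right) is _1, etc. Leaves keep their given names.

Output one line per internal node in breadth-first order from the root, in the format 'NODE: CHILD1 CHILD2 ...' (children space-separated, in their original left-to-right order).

Input: (U,((V,(H,G,K)),(M,(L,X,Z),Q)));
Scanning left-to-right, naming '(' by encounter order:
  pos 0: '(' -> open internal node _0 (depth 1)
  pos 3: '(' -> open internal node _1 (depth 2)
  pos 4: '(' -> open internal node _2 (depth 3)
  pos 7: '(' -> open internal node _3 (depth 4)
  pos 13: ')' -> close internal node _3 (now at depth 3)
  pos 14: ')' -> close internal node _2 (now at depth 2)
  pos 16: '(' -> open internal node _4 (depth 3)
  pos 19: '(' -> open internal node _5 (depth 4)
  pos 25: ')' -> close internal node _5 (now at depth 3)
  pos 28: ')' -> close internal node _4 (now at depth 2)
  pos 29: ')' -> close internal node _1 (now at depth 1)
  pos 30: ')' -> close internal node _0 (now at depth 0)
Total internal nodes: 6
BFS adjacency from root:
  _0: U _1
  _1: _2 _4
  _2: V _3
  _4: M _5 Q
  _3: H G K
  _5: L X Z

Answer: _0: U _1
_1: _2 _4
_2: V _3
_4: M _5 Q
_3: H G K
_5: L X Z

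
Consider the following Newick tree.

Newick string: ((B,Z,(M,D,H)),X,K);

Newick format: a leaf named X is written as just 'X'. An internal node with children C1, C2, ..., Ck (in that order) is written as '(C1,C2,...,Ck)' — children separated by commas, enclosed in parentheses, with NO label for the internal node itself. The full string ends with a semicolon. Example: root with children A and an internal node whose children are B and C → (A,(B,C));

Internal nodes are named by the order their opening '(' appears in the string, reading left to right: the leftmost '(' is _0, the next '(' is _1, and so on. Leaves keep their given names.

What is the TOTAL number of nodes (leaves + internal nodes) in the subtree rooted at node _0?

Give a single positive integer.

Answer: 10

Derivation:
Newick: ((B,Z,(M,D,H)),X,K);
Locate _0: it is the '(' at position 0 (the 1st '(' reading left to right).
Query: subtree rooted at _0
_0: subtree_size = 1 + 9
  _1: subtree_size = 1 + 6
    B: subtree_size = 1 + 0
    Z: subtree_size = 1 + 0
    _2: subtree_size = 1 + 3
      M: subtree_size = 1 + 0
      D: subtree_size = 1 + 0
      H: subtree_size = 1 + 0
  X: subtree_size = 1 + 0
  K: subtree_size = 1 + 0
Total subtree size of _0: 10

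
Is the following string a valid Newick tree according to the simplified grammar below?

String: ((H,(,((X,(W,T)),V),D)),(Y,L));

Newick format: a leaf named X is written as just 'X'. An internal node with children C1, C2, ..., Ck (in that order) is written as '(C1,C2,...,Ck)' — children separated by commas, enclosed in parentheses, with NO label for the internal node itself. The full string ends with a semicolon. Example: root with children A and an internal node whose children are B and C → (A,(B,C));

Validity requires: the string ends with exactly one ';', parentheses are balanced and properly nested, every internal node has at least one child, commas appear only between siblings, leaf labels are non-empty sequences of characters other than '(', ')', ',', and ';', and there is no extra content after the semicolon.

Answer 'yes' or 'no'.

Answer: no

Derivation:
Input: ((H,(,((X,(W,T)),V),D)),(Y,L));
Paren balance: 7 '(' vs 7 ')' OK
Ends with single ';': True
Full parse: FAILS (empty leaf label at pos 5)
Valid: False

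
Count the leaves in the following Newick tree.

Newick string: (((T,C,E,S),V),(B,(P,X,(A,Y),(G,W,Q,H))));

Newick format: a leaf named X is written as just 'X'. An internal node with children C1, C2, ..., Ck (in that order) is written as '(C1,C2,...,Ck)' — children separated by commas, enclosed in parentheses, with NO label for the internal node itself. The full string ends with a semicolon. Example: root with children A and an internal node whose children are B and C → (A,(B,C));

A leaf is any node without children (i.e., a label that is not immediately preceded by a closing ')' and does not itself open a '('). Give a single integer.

Newick: (((T,C,E,S),V),(B,(P,X,(A,Y),(G,W,Q,H))));
Scan left-to-right; a leaf is any maximal label run not followed by '(':
  pos 3: leaf 'T' → count = 1
  pos 5: leaf 'C' → count = 2
  pos 7: leaf 'E' → count = 3
  pos 9: leaf 'S' → count = 4
  pos 12: leaf 'V' → count = 5
  pos 16: leaf 'B' → count = 6
  pos 19: leaf 'P' → count = 7
  pos 21: leaf 'X' → count = 8
  pos 24: leaf 'A' → count = 9
  pos 26: leaf 'Y' → count = 10
  pos 30: leaf 'G' → count = 11
  pos 32: leaf 'W' → count = 12
  pos 34: leaf 'Q' → count = 13
  pos 36: leaf 'H' → count = 14
Total leaves: 14

Answer: 14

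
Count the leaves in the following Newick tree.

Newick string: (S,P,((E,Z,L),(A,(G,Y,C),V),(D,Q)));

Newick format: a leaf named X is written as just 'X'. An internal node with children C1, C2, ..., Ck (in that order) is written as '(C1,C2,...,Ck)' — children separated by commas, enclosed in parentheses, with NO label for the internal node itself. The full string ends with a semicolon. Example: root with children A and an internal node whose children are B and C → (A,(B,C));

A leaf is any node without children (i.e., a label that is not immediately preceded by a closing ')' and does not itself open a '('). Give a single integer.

Answer: 12

Derivation:
Newick: (S,P,((E,Z,L),(A,(G,Y,C),V),(D,Q)));
Scan left-to-right; a leaf is any maximal label run not followed by '(':
  pos 1: leaf 'S' → count = 1
  pos 3: leaf 'P' → count = 2
  pos 7: leaf 'E' → count = 3
  pos 9: leaf 'Z' → count = 4
  pos 11: leaf 'L' → count = 5
  pos 15: leaf 'A' → count = 6
  pos 18: leaf 'G' → count = 7
  pos 20: leaf 'Y' → count = 8
  pos 22: leaf 'C' → count = 9
  pos 25: leaf 'V' → count = 10
  pos 29: leaf 'D' → count = 11
  pos 31: leaf 'Q' → count = 12
Total leaves: 12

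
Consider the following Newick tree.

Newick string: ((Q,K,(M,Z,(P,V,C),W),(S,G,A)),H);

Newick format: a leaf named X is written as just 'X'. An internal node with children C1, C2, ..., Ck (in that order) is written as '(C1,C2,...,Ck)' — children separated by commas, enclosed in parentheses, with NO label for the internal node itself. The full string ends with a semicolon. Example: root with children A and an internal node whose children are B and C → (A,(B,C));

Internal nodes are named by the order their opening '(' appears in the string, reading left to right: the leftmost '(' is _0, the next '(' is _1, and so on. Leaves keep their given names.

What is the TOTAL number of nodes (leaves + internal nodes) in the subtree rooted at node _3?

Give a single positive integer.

Answer: 4

Derivation:
Newick: ((Q,K,(M,Z,(P,V,C),W),(S,G,A)),H);
Locate _3: it is the '(' at position 11 (the 4th '(' reading left to right).
Query: subtree rooted at _3
_3: subtree_size = 1 + 3
  P: subtree_size = 1 + 0
  V: subtree_size = 1 + 0
  C: subtree_size = 1 + 0
Total subtree size of _3: 4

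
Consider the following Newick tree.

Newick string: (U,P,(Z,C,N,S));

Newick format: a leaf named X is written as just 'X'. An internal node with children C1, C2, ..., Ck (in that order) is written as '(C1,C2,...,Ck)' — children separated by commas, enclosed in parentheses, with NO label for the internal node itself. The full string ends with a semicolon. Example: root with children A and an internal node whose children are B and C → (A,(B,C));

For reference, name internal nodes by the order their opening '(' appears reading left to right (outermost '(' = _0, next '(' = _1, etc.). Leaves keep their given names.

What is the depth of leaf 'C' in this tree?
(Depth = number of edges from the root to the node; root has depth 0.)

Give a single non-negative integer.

Newick: (U,P,(Z,C,N,S));
Naming internals by '(' encounter order: outermost '(' = _0, next = _1, ...
Query node: C
Path from root: _0 -> _1 -> C
Depth of C: 2 (number of edges from root)

Answer: 2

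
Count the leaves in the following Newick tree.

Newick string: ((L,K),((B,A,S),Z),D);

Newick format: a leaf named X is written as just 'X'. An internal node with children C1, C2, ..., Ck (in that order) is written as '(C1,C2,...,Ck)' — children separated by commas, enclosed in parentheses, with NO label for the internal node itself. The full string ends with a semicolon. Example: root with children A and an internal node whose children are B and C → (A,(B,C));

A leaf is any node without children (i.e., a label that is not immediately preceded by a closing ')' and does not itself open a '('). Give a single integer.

Newick: ((L,K),((B,A,S),Z),D);
Scan left-to-right; a leaf is any maximal label run not followed by '(':
  pos 2: leaf 'L' → count = 1
  pos 4: leaf 'K' → count = 2
  pos 9: leaf 'B' → count = 3
  pos 11: leaf 'A' → count = 4
  pos 13: leaf 'S' → count = 5
  pos 16: leaf 'Z' → count = 6
  pos 19: leaf 'D' → count = 7
Total leaves: 7

Answer: 7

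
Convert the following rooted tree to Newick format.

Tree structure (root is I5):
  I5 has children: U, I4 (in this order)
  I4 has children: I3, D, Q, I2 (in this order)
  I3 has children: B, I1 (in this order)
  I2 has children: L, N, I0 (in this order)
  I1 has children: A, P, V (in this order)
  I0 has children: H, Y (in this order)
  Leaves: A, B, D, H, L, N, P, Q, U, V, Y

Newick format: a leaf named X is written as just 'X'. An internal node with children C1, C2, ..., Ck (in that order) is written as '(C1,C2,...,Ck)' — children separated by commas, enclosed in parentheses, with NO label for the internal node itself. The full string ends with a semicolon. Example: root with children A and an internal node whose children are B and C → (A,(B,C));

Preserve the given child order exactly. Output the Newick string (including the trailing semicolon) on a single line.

Answer: (U,((B,(A,P,V)),D,Q,(L,N,(H,Y))));

Derivation:
internal I5 with children ['U', 'I4']
  leaf 'U' → 'U'
  internal I4 with children ['I3', 'D', 'Q', 'I2']
    internal I3 with children ['B', 'I1']
      leaf 'B' → 'B'
      internal I1 with children ['A', 'P', 'V']
        leaf 'A' → 'A'
        leaf 'P' → 'P'
        leaf 'V' → 'V'
      → '(A,P,V)'
    → '(B,(A,P,V))'
    leaf 'D' → 'D'
    leaf 'Q' → 'Q'
    internal I2 with children ['L', 'N', 'I0']
      leaf 'L' → 'L'
      leaf 'N' → 'N'
      internal I0 with children ['H', 'Y']
        leaf 'H' → 'H'
        leaf 'Y' → 'Y'
      → '(H,Y)'
    → '(L,N,(H,Y))'
  → '((B,(A,P,V)),D,Q,(L,N,(H,Y)))'
→ '(U,((B,(A,P,V)),D,Q,(L,N,(H,Y))))'
Final: (U,((B,(A,P,V)),D,Q,(L,N,(H,Y))));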